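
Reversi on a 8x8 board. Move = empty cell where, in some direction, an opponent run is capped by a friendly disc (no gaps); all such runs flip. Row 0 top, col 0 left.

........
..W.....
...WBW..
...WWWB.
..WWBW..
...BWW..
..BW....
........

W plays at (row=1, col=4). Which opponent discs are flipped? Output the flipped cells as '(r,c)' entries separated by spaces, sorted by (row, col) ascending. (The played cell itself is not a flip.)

Dir NW: first cell '.' (not opp) -> no flip
Dir N: first cell '.' (not opp) -> no flip
Dir NE: first cell '.' (not opp) -> no flip
Dir W: first cell '.' (not opp) -> no flip
Dir E: first cell '.' (not opp) -> no flip
Dir SW: first cell 'W' (not opp) -> no flip
Dir S: opp run (2,4) capped by W -> flip
Dir SE: first cell 'W' (not opp) -> no flip

Answer: (2,4)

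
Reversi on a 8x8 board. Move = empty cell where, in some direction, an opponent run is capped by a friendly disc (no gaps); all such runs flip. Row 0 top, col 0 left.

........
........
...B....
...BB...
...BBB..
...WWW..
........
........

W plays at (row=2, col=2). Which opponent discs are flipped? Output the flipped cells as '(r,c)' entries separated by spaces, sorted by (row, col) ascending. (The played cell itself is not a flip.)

Answer: (3,3) (4,4)

Derivation:
Dir NW: first cell '.' (not opp) -> no flip
Dir N: first cell '.' (not opp) -> no flip
Dir NE: first cell '.' (not opp) -> no flip
Dir W: first cell '.' (not opp) -> no flip
Dir E: opp run (2,3), next='.' -> no flip
Dir SW: first cell '.' (not opp) -> no flip
Dir S: first cell '.' (not opp) -> no flip
Dir SE: opp run (3,3) (4,4) capped by W -> flip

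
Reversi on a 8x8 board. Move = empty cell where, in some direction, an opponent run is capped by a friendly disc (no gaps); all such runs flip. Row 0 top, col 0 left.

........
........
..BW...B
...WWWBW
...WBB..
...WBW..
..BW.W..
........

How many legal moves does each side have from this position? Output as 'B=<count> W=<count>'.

-- B to move --
(1,2): flips 2 -> legal
(1,3): no bracket -> illegal
(1,4): no bracket -> illegal
(2,4): flips 2 -> legal
(2,5): flips 1 -> legal
(2,6): flips 1 -> legal
(3,2): flips 4 -> legal
(4,2): flips 1 -> legal
(4,6): no bracket -> illegal
(4,7): flips 1 -> legal
(5,2): flips 1 -> legal
(5,6): flips 1 -> legal
(6,4): flips 1 -> legal
(6,6): flips 1 -> legal
(7,2): flips 1 -> legal
(7,3): no bracket -> illegal
(7,4): no bracket -> illegal
(7,5): flips 2 -> legal
(7,6): flips 1 -> legal
B mobility = 14
-- W to move --
(1,1): flips 1 -> legal
(1,2): no bracket -> illegal
(1,3): no bracket -> illegal
(1,6): no bracket -> illegal
(1,7): flips 1 -> legal
(2,1): flips 1 -> legal
(2,5): no bracket -> illegal
(2,6): no bracket -> illegal
(3,1): no bracket -> illegal
(3,2): no bracket -> illegal
(4,6): flips 2 -> legal
(4,7): no bracket -> illegal
(5,1): no bracket -> illegal
(5,2): no bracket -> illegal
(5,6): flips 1 -> legal
(6,1): flips 1 -> legal
(6,4): flips 2 -> legal
(7,1): flips 1 -> legal
(7,2): no bracket -> illegal
(7,3): no bracket -> illegal
W mobility = 8

Answer: B=14 W=8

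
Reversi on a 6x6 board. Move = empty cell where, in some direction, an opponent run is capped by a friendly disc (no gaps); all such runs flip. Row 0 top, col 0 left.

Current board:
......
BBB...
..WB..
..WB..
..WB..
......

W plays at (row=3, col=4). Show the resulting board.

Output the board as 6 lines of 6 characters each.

Answer: ......
BBB...
..WB..
..WWW.
..WB..
......

Derivation:
Place W at (3,4); scan 8 dirs for brackets.
Dir NW: opp run (2,3) (1,2), next='.' -> no flip
Dir N: first cell '.' (not opp) -> no flip
Dir NE: first cell '.' (not opp) -> no flip
Dir W: opp run (3,3) capped by W -> flip
Dir E: first cell '.' (not opp) -> no flip
Dir SW: opp run (4,3), next='.' -> no flip
Dir S: first cell '.' (not opp) -> no flip
Dir SE: first cell '.' (not opp) -> no flip
All flips: (3,3)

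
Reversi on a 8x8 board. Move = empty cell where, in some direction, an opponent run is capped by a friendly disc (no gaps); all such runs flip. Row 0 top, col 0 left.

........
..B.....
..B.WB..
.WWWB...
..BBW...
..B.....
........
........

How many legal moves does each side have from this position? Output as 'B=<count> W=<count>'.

Answer: B=10 W=10

Derivation:
-- B to move --
(1,3): no bracket -> illegal
(1,4): flips 1 -> legal
(1,5): flips 2 -> legal
(2,0): flips 1 -> legal
(2,1): flips 1 -> legal
(2,3): flips 2 -> legal
(3,0): flips 3 -> legal
(3,5): no bracket -> illegal
(4,0): flips 1 -> legal
(4,1): no bracket -> illegal
(4,5): flips 1 -> legal
(5,3): no bracket -> illegal
(5,4): flips 1 -> legal
(5,5): flips 2 -> legal
B mobility = 10
-- W to move --
(0,1): no bracket -> illegal
(0,2): flips 2 -> legal
(0,3): no bracket -> illegal
(1,1): flips 1 -> legal
(1,3): flips 1 -> legal
(1,4): no bracket -> illegal
(1,5): no bracket -> illegal
(1,6): no bracket -> illegal
(2,1): no bracket -> illegal
(2,3): no bracket -> illegal
(2,6): flips 1 -> legal
(3,5): flips 1 -> legal
(3,6): no bracket -> illegal
(4,1): flips 2 -> legal
(4,5): no bracket -> illegal
(5,1): flips 1 -> legal
(5,3): flips 2 -> legal
(5,4): flips 1 -> legal
(6,1): no bracket -> illegal
(6,2): flips 2 -> legal
(6,3): no bracket -> illegal
W mobility = 10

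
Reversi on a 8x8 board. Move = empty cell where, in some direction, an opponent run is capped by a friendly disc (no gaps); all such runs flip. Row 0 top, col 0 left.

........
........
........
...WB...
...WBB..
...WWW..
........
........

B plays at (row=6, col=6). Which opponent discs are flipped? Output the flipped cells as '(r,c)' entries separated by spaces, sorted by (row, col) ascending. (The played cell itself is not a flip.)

Answer: (5,5)

Derivation:
Dir NW: opp run (5,5) capped by B -> flip
Dir N: first cell '.' (not opp) -> no flip
Dir NE: first cell '.' (not opp) -> no flip
Dir W: first cell '.' (not opp) -> no flip
Dir E: first cell '.' (not opp) -> no flip
Dir SW: first cell '.' (not opp) -> no flip
Dir S: first cell '.' (not opp) -> no flip
Dir SE: first cell '.' (not opp) -> no flip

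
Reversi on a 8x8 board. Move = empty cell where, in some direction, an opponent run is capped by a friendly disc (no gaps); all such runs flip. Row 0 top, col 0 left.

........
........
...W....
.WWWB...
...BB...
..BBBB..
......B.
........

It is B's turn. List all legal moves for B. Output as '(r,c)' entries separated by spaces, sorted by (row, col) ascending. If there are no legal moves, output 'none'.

(1,2): flips 1 -> legal
(1,3): flips 2 -> legal
(1,4): no bracket -> illegal
(2,0): no bracket -> illegal
(2,1): flips 1 -> legal
(2,2): flips 1 -> legal
(2,4): no bracket -> illegal
(3,0): flips 3 -> legal
(4,0): no bracket -> illegal
(4,1): no bracket -> illegal
(4,2): no bracket -> illegal

Answer: (1,2) (1,3) (2,1) (2,2) (3,0)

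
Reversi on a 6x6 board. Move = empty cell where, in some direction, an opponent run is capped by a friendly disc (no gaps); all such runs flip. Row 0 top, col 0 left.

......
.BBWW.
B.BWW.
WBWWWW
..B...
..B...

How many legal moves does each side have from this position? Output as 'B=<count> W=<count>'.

Answer: B=6 W=7

Derivation:
-- B to move --
(0,2): no bracket -> illegal
(0,3): no bracket -> illegal
(0,4): flips 1 -> legal
(0,5): no bracket -> illegal
(1,5): flips 4 -> legal
(2,1): no bracket -> illegal
(2,5): flips 2 -> legal
(4,0): flips 1 -> legal
(4,1): no bracket -> illegal
(4,3): no bracket -> illegal
(4,4): flips 1 -> legal
(4,5): flips 2 -> legal
B mobility = 6
-- W to move --
(0,0): flips 2 -> legal
(0,1): flips 1 -> legal
(0,2): flips 2 -> legal
(0,3): no bracket -> illegal
(1,0): flips 3 -> legal
(2,1): flips 1 -> legal
(4,0): flips 2 -> legal
(4,1): no bracket -> illegal
(4,3): no bracket -> illegal
(5,1): flips 1 -> legal
(5,3): no bracket -> illegal
W mobility = 7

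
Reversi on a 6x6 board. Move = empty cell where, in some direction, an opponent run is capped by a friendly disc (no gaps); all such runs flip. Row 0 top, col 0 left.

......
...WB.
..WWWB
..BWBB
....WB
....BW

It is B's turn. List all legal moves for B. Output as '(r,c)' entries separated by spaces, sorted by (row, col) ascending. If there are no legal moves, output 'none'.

Answer: (0,2) (1,2) (2,1) (4,3) (5,3)

Derivation:
(0,2): flips 2 -> legal
(0,3): no bracket -> illegal
(0,4): no bracket -> illegal
(1,1): no bracket -> illegal
(1,2): flips 3 -> legal
(1,5): no bracket -> illegal
(2,1): flips 3 -> legal
(3,1): no bracket -> illegal
(4,2): no bracket -> illegal
(4,3): flips 1 -> legal
(5,3): flips 1 -> legal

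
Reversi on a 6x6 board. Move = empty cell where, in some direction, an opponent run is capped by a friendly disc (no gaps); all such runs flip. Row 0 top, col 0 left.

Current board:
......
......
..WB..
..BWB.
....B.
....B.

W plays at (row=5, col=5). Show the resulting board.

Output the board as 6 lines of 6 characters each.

Place W at (5,5); scan 8 dirs for brackets.
Dir NW: opp run (4,4) capped by W -> flip
Dir N: first cell '.' (not opp) -> no flip
Dir NE: edge -> no flip
Dir W: opp run (5,4), next='.' -> no flip
Dir E: edge -> no flip
Dir SW: edge -> no flip
Dir S: edge -> no flip
Dir SE: edge -> no flip
All flips: (4,4)

Answer: ......
......
..WB..
..BWB.
....W.
....BW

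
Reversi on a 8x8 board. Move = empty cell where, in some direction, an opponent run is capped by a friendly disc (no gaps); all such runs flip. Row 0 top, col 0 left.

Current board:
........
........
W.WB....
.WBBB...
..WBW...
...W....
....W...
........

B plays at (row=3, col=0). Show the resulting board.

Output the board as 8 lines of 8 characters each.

Answer: ........
........
W.WB....
BBBBB...
..WBW...
...W....
....W...
........

Derivation:
Place B at (3,0); scan 8 dirs for brackets.
Dir NW: edge -> no flip
Dir N: opp run (2,0), next='.' -> no flip
Dir NE: first cell '.' (not opp) -> no flip
Dir W: edge -> no flip
Dir E: opp run (3,1) capped by B -> flip
Dir SW: edge -> no flip
Dir S: first cell '.' (not opp) -> no flip
Dir SE: first cell '.' (not opp) -> no flip
All flips: (3,1)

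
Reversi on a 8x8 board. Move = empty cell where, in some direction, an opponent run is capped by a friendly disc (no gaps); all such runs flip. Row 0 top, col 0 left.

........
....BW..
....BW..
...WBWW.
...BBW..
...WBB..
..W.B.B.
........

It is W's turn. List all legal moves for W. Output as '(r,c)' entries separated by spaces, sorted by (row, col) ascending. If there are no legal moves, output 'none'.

Answer: (0,3) (1,3) (2,3) (4,2) (5,2) (5,6) (6,3) (6,5) (7,5) (7,7)

Derivation:
(0,3): flips 1 -> legal
(0,4): no bracket -> illegal
(0,5): no bracket -> illegal
(1,3): flips 2 -> legal
(2,3): flips 2 -> legal
(3,2): no bracket -> illegal
(4,2): flips 2 -> legal
(4,6): no bracket -> illegal
(5,2): flips 2 -> legal
(5,6): flips 2 -> legal
(5,7): no bracket -> illegal
(6,3): flips 1 -> legal
(6,5): flips 1 -> legal
(6,7): no bracket -> illegal
(7,3): no bracket -> illegal
(7,4): no bracket -> illegal
(7,5): flips 1 -> legal
(7,6): no bracket -> illegal
(7,7): flips 3 -> legal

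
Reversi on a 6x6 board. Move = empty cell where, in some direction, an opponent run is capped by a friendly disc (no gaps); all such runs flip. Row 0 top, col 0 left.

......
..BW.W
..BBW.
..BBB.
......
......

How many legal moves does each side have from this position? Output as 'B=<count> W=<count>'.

-- B to move --
(0,2): no bracket -> illegal
(0,3): flips 1 -> legal
(0,4): flips 1 -> legal
(0,5): no bracket -> illegal
(1,4): flips 2 -> legal
(2,5): flips 1 -> legal
(3,5): no bracket -> illegal
B mobility = 4
-- W to move --
(0,1): no bracket -> illegal
(0,2): no bracket -> illegal
(0,3): no bracket -> illegal
(1,1): flips 1 -> legal
(1,4): no bracket -> illegal
(2,1): flips 2 -> legal
(2,5): no bracket -> illegal
(3,1): flips 1 -> legal
(3,5): no bracket -> illegal
(4,1): no bracket -> illegal
(4,2): flips 1 -> legal
(4,3): flips 2 -> legal
(4,4): flips 1 -> legal
(4,5): no bracket -> illegal
W mobility = 6

Answer: B=4 W=6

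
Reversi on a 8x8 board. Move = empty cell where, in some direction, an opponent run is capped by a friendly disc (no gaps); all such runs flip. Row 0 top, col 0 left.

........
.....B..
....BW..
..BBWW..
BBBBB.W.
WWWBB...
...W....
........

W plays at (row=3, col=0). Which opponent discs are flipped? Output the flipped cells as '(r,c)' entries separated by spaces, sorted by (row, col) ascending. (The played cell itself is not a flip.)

Answer: (4,0) (4,1)

Derivation:
Dir NW: edge -> no flip
Dir N: first cell '.' (not opp) -> no flip
Dir NE: first cell '.' (not opp) -> no flip
Dir W: edge -> no flip
Dir E: first cell '.' (not opp) -> no flip
Dir SW: edge -> no flip
Dir S: opp run (4,0) capped by W -> flip
Dir SE: opp run (4,1) capped by W -> flip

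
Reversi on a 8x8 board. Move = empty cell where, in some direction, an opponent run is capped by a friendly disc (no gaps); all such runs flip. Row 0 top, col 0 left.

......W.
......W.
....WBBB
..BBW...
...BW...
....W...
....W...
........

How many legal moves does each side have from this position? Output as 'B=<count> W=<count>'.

Answer: B=8 W=6

Derivation:
-- B to move --
(0,5): flips 1 -> legal
(0,7): flips 1 -> legal
(1,3): no bracket -> illegal
(1,4): no bracket -> illegal
(1,5): flips 1 -> legal
(1,7): no bracket -> illegal
(2,3): flips 1 -> legal
(3,5): flips 1 -> legal
(4,5): flips 1 -> legal
(5,3): no bracket -> illegal
(5,5): flips 1 -> legal
(6,3): no bracket -> illegal
(6,5): flips 1 -> legal
(7,3): no bracket -> illegal
(7,4): no bracket -> illegal
(7,5): no bracket -> illegal
B mobility = 8
-- W to move --
(1,4): no bracket -> illegal
(1,5): no bracket -> illegal
(1,7): no bracket -> illegal
(2,1): flips 2 -> legal
(2,2): flips 1 -> legal
(2,3): no bracket -> illegal
(3,1): flips 2 -> legal
(3,5): no bracket -> illegal
(3,6): flips 1 -> legal
(3,7): no bracket -> illegal
(4,1): no bracket -> illegal
(4,2): flips 2 -> legal
(5,2): flips 1 -> legal
(5,3): no bracket -> illegal
W mobility = 6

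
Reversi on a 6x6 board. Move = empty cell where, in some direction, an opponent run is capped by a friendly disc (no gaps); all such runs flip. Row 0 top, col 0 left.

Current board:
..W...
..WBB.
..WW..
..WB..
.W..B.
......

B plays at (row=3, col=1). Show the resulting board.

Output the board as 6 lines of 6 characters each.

Place B at (3,1); scan 8 dirs for brackets.
Dir NW: first cell '.' (not opp) -> no flip
Dir N: first cell '.' (not opp) -> no flip
Dir NE: opp run (2,2) capped by B -> flip
Dir W: first cell '.' (not opp) -> no flip
Dir E: opp run (3,2) capped by B -> flip
Dir SW: first cell '.' (not opp) -> no flip
Dir S: opp run (4,1), next='.' -> no flip
Dir SE: first cell '.' (not opp) -> no flip
All flips: (2,2) (3,2)

Answer: ..W...
..WBB.
..BW..
.BBB..
.W..B.
......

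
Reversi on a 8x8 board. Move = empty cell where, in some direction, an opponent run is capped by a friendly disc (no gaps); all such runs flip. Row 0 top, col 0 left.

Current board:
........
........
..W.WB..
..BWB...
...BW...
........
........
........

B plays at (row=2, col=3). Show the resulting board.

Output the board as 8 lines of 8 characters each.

Place B at (2,3); scan 8 dirs for brackets.
Dir NW: first cell '.' (not opp) -> no flip
Dir N: first cell '.' (not opp) -> no flip
Dir NE: first cell '.' (not opp) -> no flip
Dir W: opp run (2,2), next='.' -> no flip
Dir E: opp run (2,4) capped by B -> flip
Dir SW: first cell 'B' (not opp) -> no flip
Dir S: opp run (3,3) capped by B -> flip
Dir SE: first cell 'B' (not opp) -> no flip
All flips: (2,4) (3,3)

Answer: ........
........
..WBBB..
..BBB...
...BW...
........
........
........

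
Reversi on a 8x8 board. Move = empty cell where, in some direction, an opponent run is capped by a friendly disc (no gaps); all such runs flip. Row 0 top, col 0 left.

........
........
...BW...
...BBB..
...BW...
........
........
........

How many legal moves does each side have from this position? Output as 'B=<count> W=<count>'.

Answer: B=8 W=4

Derivation:
-- B to move --
(1,3): flips 1 -> legal
(1,4): flips 1 -> legal
(1,5): flips 1 -> legal
(2,5): flips 1 -> legal
(4,5): flips 1 -> legal
(5,3): flips 1 -> legal
(5,4): flips 1 -> legal
(5,5): flips 1 -> legal
B mobility = 8
-- W to move --
(1,2): no bracket -> illegal
(1,3): no bracket -> illegal
(1,4): no bracket -> illegal
(2,2): flips 2 -> legal
(2,5): no bracket -> illegal
(2,6): flips 1 -> legal
(3,2): no bracket -> illegal
(3,6): no bracket -> illegal
(4,2): flips 2 -> legal
(4,5): no bracket -> illegal
(4,6): flips 1 -> legal
(5,2): no bracket -> illegal
(5,3): no bracket -> illegal
(5,4): no bracket -> illegal
W mobility = 4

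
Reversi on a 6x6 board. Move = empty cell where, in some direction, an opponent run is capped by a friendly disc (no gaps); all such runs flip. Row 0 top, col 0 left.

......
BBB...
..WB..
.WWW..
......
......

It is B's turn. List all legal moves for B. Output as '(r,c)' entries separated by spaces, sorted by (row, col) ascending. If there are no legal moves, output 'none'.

Answer: (2,1) (4,1) (4,2) (4,3) (4,4)

Derivation:
(1,3): no bracket -> illegal
(2,0): no bracket -> illegal
(2,1): flips 1 -> legal
(2,4): no bracket -> illegal
(3,0): no bracket -> illegal
(3,4): no bracket -> illegal
(4,0): no bracket -> illegal
(4,1): flips 1 -> legal
(4,2): flips 2 -> legal
(4,3): flips 1 -> legal
(4,4): flips 2 -> legal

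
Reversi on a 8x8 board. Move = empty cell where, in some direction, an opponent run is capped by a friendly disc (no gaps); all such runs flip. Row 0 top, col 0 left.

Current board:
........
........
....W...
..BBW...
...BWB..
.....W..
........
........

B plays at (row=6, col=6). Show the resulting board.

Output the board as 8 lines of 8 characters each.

Place B at (6,6); scan 8 dirs for brackets.
Dir NW: opp run (5,5) (4,4) capped by B -> flip
Dir N: first cell '.' (not opp) -> no flip
Dir NE: first cell '.' (not opp) -> no flip
Dir W: first cell '.' (not opp) -> no flip
Dir E: first cell '.' (not opp) -> no flip
Dir SW: first cell '.' (not opp) -> no flip
Dir S: first cell '.' (not opp) -> no flip
Dir SE: first cell '.' (not opp) -> no flip
All flips: (4,4) (5,5)

Answer: ........
........
....W...
..BBW...
...BBB..
.....B..
......B.
........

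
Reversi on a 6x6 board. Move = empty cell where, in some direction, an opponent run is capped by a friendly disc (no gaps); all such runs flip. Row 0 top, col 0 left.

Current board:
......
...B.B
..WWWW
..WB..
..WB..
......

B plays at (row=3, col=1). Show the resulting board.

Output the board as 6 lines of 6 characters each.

Place B at (3,1); scan 8 dirs for brackets.
Dir NW: first cell '.' (not opp) -> no flip
Dir N: first cell '.' (not opp) -> no flip
Dir NE: opp run (2,2) capped by B -> flip
Dir W: first cell '.' (not opp) -> no flip
Dir E: opp run (3,2) capped by B -> flip
Dir SW: first cell '.' (not opp) -> no flip
Dir S: first cell '.' (not opp) -> no flip
Dir SE: opp run (4,2), next='.' -> no flip
All flips: (2,2) (3,2)

Answer: ......
...B.B
..BWWW
.BBB..
..WB..
......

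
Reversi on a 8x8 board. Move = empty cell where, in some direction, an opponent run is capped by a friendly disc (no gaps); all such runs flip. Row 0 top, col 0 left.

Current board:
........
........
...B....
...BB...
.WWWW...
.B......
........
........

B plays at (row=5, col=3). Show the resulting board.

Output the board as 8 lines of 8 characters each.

Answer: ........
........
...B....
...BB...
.WWBW...
.B.B....
........
........

Derivation:
Place B at (5,3); scan 8 dirs for brackets.
Dir NW: opp run (4,2), next='.' -> no flip
Dir N: opp run (4,3) capped by B -> flip
Dir NE: opp run (4,4), next='.' -> no flip
Dir W: first cell '.' (not opp) -> no flip
Dir E: first cell '.' (not opp) -> no flip
Dir SW: first cell '.' (not opp) -> no flip
Dir S: first cell '.' (not opp) -> no flip
Dir SE: first cell '.' (not opp) -> no flip
All flips: (4,3)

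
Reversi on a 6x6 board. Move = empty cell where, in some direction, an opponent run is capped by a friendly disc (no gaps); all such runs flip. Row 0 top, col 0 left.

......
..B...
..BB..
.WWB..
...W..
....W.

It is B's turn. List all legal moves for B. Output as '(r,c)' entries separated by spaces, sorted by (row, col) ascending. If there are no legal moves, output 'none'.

Answer: (3,0) (4,0) (4,1) (4,2) (5,3)

Derivation:
(2,0): no bracket -> illegal
(2,1): no bracket -> illegal
(3,0): flips 2 -> legal
(3,4): no bracket -> illegal
(4,0): flips 1 -> legal
(4,1): flips 1 -> legal
(4,2): flips 1 -> legal
(4,4): no bracket -> illegal
(4,5): no bracket -> illegal
(5,2): no bracket -> illegal
(5,3): flips 1 -> legal
(5,5): no bracket -> illegal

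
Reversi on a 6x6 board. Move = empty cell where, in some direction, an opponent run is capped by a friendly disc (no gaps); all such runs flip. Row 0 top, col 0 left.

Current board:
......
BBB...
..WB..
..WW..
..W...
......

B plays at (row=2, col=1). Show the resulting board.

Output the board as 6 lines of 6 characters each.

Place B at (2,1); scan 8 dirs for brackets.
Dir NW: first cell 'B' (not opp) -> no flip
Dir N: first cell 'B' (not opp) -> no flip
Dir NE: first cell 'B' (not opp) -> no flip
Dir W: first cell '.' (not opp) -> no flip
Dir E: opp run (2,2) capped by B -> flip
Dir SW: first cell '.' (not opp) -> no flip
Dir S: first cell '.' (not opp) -> no flip
Dir SE: opp run (3,2), next='.' -> no flip
All flips: (2,2)

Answer: ......
BBB...
.BBB..
..WW..
..W...
......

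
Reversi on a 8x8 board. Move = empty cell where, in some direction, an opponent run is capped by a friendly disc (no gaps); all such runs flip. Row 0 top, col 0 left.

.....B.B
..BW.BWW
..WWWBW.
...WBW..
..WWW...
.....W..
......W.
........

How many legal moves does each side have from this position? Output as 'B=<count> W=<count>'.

-- B to move --
(0,2): no bracket -> illegal
(0,3): no bracket -> illegal
(0,4): no bracket -> illegal
(0,6): no bracket -> illegal
(1,1): no bracket -> illegal
(1,4): flips 2 -> legal
(2,1): flips 3 -> legal
(2,7): flips 3 -> legal
(3,1): no bracket -> illegal
(3,2): flips 2 -> legal
(3,6): flips 1 -> legal
(3,7): flips 1 -> legal
(4,1): no bracket -> illegal
(4,5): flips 1 -> legal
(4,6): no bracket -> illegal
(5,1): flips 3 -> legal
(5,2): flips 1 -> legal
(5,3): no bracket -> illegal
(5,4): flips 1 -> legal
(5,6): no bracket -> illegal
(5,7): no bracket -> illegal
(6,4): no bracket -> illegal
(6,5): no bracket -> illegal
(6,7): no bracket -> illegal
(7,5): no bracket -> illegal
(7,6): no bracket -> illegal
(7,7): no bracket -> illegal
B mobility = 10
-- W to move --
(0,1): flips 1 -> legal
(0,2): flips 1 -> legal
(0,3): no bracket -> illegal
(0,4): flips 1 -> legal
(0,6): flips 1 -> legal
(1,1): flips 1 -> legal
(1,4): flips 1 -> legal
(2,1): no bracket -> illegal
(3,6): no bracket -> illegal
(4,5): flips 1 -> legal
W mobility = 7

Answer: B=10 W=7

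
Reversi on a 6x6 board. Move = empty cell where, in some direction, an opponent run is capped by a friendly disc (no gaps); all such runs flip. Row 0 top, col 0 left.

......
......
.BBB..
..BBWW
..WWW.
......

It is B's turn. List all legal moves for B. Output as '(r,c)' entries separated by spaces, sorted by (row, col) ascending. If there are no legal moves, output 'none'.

Answer: (4,5) (5,1) (5,2) (5,3) (5,4) (5,5)

Derivation:
(2,4): no bracket -> illegal
(2,5): no bracket -> illegal
(3,1): no bracket -> illegal
(4,1): no bracket -> illegal
(4,5): flips 1 -> legal
(5,1): flips 1 -> legal
(5,2): flips 1 -> legal
(5,3): flips 1 -> legal
(5,4): flips 1 -> legal
(5,5): flips 1 -> legal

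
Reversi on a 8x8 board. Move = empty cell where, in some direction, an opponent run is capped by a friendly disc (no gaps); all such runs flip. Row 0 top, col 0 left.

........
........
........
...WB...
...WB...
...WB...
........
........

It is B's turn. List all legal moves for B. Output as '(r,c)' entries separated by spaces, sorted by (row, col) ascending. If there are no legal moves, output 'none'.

Answer: (2,2) (3,2) (4,2) (5,2) (6,2)

Derivation:
(2,2): flips 1 -> legal
(2,3): no bracket -> illegal
(2,4): no bracket -> illegal
(3,2): flips 2 -> legal
(4,2): flips 1 -> legal
(5,2): flips 2 -> legal
(6,2): flips 1 -> legal
(6,3): no bracket -> illegal
(6,4): no bracket -> illegal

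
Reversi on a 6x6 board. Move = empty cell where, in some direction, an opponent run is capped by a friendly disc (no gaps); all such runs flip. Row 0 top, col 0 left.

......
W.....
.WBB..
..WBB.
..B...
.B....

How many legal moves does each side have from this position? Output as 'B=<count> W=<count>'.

Answer: B=3 W=5

Derivation:
-- B to move --
(0,0): no bracket -> illegal
(0,1): no bracket -> illegal
(1,1): no bracket -> illegal
(1,2): no bracket -> illegal
(2,0): flips 1 -> legal
(3,0): no bracket -> illegal
(3,1): flips 1 -> legal
(4,1): flips 1 -> legal
(4,3): no bracket -> illegal
B mobility = 3
-- W to move --
(1,1): no bracket -> illegal
(1,2): flips 1 -> legal
(1,3): no bracket -> illegal
(1,4): flips 1 -> legal
(2,4): flips 2 -> legal
(2,5): no bracket -> illegal
(3,1): no bracket -> illegal
(3,5): flips 2 -> legal
(4,0): no bracket -> illegal
(4,1): no bracket -> illegal
(4,3): no bracket -> illegal
(4,4): no bracket -> illegal
(4,5): no bracket -> illegal
(5,0): no bracket -> illegal
(5,2): flips 1 -> legal
(5,3): no bracket -> illegal
W mobility = 5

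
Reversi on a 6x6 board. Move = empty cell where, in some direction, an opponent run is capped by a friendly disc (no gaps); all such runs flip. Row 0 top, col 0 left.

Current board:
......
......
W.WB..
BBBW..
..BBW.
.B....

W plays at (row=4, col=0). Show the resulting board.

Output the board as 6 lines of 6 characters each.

Place W at (4,0); scan 8 dirs for brackets.
Dir NW: edge -> no flip
Dir N: opp run (3,0) capped by W -> flip
Dir NE: opp run (3,1) capped by W -> flip
Dir W: edge -> no flip
Dir E: first cell '.' (not opp) -> no flip
Dir SW: edge -> no flip
Dir S: first cell '.' (not opp) -> no flip
Dir SE: opp run (5,1), next=edge -> no flip
All flips: (3,0) (3,1)

Answer: ......
......
W.WB..
WWBW..
W.BBW.
.B....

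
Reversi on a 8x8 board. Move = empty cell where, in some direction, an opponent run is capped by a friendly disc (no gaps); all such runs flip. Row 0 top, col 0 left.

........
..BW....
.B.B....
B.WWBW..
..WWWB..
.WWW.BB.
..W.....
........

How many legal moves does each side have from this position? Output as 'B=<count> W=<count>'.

Answer: B=10 W=8

Derivation:
-- B to move --
(0,2): no bracket -> illegal
(0,3): flips 1 -> legal
(0,4): no bracket -> illegal
(1,4): flips 1 -> legal
(2,2): flips 2 -> legal
(2,4): no bracket -> illegal
(2,5): flips 1 -> legal
(2,6): no bracket -> illegal
(3,1): flips 2 -> legal
(3,6): flips 1 -> legal
(4,0): no bracket -> illegal
(4,1): flips 4 -> legal
(4,6): no bracket -> illegal
(5,0): no bracket -> illegal
(5,4): flips 3 -> legal
(6,0): no bracket -> illegal
(6,1): flips 2 -> legal
(6,3): flips 3 -> legal
(6,4): no bracket -> illegal
(7,1): no bracket -> illegal
(7,2): no bracket -> illegal
(7,3): no bracket -> illegal
B mobility = 10
-- W to move --
(0,1): no bracket -> illegal
(0,2): no bracket -> illegal
(0,3): no bracket -> illegal
(1,0): flips 1 -> legal
(1,1): flips 1 -> legal
(1,4): flips 1 -> legal
(2,0): no bracket -> illegal
(2,2): no bracket -> illegal
(2,4): flips 1 -> legal
(2,5): flips 1 -> legal
(3,1): no bracket -> illegal
(3,6): no bracket -> illegal
(4,0): no bracket -> illegal
(4,1): no bracket -> illegal
(4,6): flips 1 -> legal
(4,7): no bracket -> illegal
(5,4): no bracket -> illegal
(5,7): no bracket -> illegal
(6,4): no bracket -> illegal
(6,5): flips 2 -> legal
(6,6): flips 1 -> legal
(6,7): no bracket -> illegal
W mobility = 8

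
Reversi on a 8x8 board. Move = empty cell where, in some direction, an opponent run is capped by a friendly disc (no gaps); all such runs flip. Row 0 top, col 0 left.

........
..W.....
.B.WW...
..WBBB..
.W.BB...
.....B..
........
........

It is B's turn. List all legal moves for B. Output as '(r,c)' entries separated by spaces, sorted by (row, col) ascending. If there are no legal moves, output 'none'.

Answer: (0,1) (0,3) (1,3) (1,4) (1,5) (3,1)

Derivation:
(0,1): flips 2 -> legal
(0,2): no bracket -> illegal
(0,3): flips 1 -> legal
(1,1): no bracket -> illegal
(1,3): flips 2 -> legal
(1,4): flips 1 -> legal
(1,5): flips 1 -> legal
(2,2): no bracket -> illegal
(2,5): no bracket -> illegal
(3,0): no bracket -> illegal
(3,1): flips 1 -> legal
(4,0): no bracket -> illegal
(4,2): no bracket -> illegal
(5,0): no bracket -> illegal
(5,1): no bracket -> illegal
(5,2): no bracket -> illegal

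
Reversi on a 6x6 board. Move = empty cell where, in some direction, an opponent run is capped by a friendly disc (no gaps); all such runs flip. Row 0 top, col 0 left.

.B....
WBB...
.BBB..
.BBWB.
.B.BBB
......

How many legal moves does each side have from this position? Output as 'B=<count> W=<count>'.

Answer: B=0 W=7

Derivation:
-- B to move --
(0,0): no bracket -> illegal
(2,0): no bracket -> illegal
(2,4): no bracket -> illegal
(4,2): no bracket -> illegal
B mobility = 0
-- W to move --
(0,0): flips 2 -> legal
(0,2): no bracket -> illegal
(0,3): no bracket -> illegal
(1,3): flips 3 -> legal
(1,4): no bracket -> illegal
(2,0): no bracket -> illegal
(2,4): no bracket -> illegal
(2,5): no bracket -> illegal
(3,0): flips 2 -> legal
(3,5): flips 1 -> legal
(4,0): no bracket -> illegal
(4,2): no bracket -> illegal
(5,0): no bracket -> illegal
(5,1): no bracket -> illegal
(5,2): no bracket -> illegal
(5,3): flips 1 -> legal
(5,4): flips 3 -> legal
(5,5): flips 1 -> legal
W mobility = 7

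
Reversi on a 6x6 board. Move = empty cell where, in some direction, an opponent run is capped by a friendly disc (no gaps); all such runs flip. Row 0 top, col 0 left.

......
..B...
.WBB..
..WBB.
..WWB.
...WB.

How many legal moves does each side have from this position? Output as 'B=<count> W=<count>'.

Answer: B=7 W=9

Derivation:
-- B to move --
(1,0): flips 3 -> legal
(1,1): no bracket -> illegal
(2,0): flips 1 -> legal
(3,0): flips 1 -> legal
(3,1): flips 1 -> legal
(4,1): flips 3 -> legal
(5,1): flips 1 -> legal
(5,2): flips 4 -> legal
B mobility = 7
-- W to move --
(0,1): no bracket -> illegal
(0,2): flips 2 -> legal
(0,3): flips 1 -> legal
(1,1): no bracket -> illegal
(1,3): flips 2 -> legal
(1,4): flips 1 -> legal
(2,4): flips 3 -> legal
(2,5): flips 1 -> legal
(3,1): no bracket -> illegal
(3,5): flips 3 -> legal
(4,5): flips 1 -> legal
(5,5): flips 1 -> legal
W mobility = 9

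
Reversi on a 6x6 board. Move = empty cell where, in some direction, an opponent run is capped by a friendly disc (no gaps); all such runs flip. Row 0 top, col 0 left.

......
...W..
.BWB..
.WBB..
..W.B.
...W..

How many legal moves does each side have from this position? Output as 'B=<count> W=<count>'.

Answer: B=7 W=7

Derivation:
-- B to move --
(0,2): no bracket -> illegal
(0,3): flips 1 -> legal
(0,4): no bracket -> illegal
(1,1): flips 1 -> legal
(1,2): flips 1 -> legal
(1,4): no bracket -> illegal
(2,0): no bracket -> illegal
(2,4): no bracket -> illegal
(3,0): flips 1 -> legal
(4,0): no bracket -> illegal
(4,1): flips 1 -> legal
(4,3): no bracket -> illegal
(5,1): flips 1 -> legal
(5,2): flips 1 -> legal
(5,4): no bracket -> illegal
B mobility = 7
-- W to move --
(1,0): no bracket -> illegal
(1,1): flips 1 -> legal
(1,2): no bracket -> illegal
(1,4): no bracket -> illegal
(2,0): flips 1 -> legal
(2,4): flips 2 -> legal
(3,0): no bracket -> illegal
(3,4): flips 2 -> legal
(3,5): flips 1 -> legal
(4,1): no bracket -> illegal
(4,3): flips 2 -> legal
(4,5): no bracket -> illegal
(5,4): no bracket -> illegal
(5,5): flips 2 -> legal
W mobility = 7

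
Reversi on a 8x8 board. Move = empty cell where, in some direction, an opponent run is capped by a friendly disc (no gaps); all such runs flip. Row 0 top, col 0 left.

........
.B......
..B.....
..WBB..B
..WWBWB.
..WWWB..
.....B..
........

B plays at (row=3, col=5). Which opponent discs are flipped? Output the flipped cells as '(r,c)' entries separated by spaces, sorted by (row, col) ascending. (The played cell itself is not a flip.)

Answer: (4,5)

Derivation:
Dir NW: first cell '.' (not opp) -> no flip
Dir N: first cell '.' (not opp) -> no flip
Dir NE: first cell '.' (not opp) -> no flip
Dir W: first cell 'B' (not opp) -> no flip
Dir E: first cell '.' (not opp) -> no flip
Dir SW: first cell 'B' (not opp) -> no flip
Dir S: opp run (4,5) capped by B -> flip
Dir SE: first cell 'B' (not opp) -> no flip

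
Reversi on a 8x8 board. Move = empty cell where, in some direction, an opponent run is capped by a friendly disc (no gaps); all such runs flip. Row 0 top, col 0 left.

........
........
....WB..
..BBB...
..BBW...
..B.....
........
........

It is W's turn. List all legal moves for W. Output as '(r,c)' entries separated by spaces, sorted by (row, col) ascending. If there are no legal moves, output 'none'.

Answer: (2,2) (2,6) (4,1) (5,1)

Derivation:
(1,4): no bracket -> illegal
(1,5): no bracket -> illegal
(1,6): no bracket -> illegal
(2,1): no bracket -> illegal
(2,2): flips 1 -> legal
(2,3): no bracket -> illegal
(2,6): flips 1 -> legal
(3,1): no bracket -> illegal
(3,5): no bracket -> illegal
(3,6): no bracket -> illegal
(4,1): flips 2 -> legal
(4,5): no bracket -> illegal
(5,1): flips 2 -> legal
(5,3): no bracket -> illegal
(5,4): no bracket -> illegal
(6,1): no bracket -> illegal
(6,2): no bracket -> illegal
(6,3): no bracket -> illegal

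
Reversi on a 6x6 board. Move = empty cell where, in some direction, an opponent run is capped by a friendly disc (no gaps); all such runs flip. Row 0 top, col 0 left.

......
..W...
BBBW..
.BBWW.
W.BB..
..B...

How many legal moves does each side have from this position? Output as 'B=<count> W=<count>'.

-- B to move --
(0,1): no bracket -> illegal
(0,2): flips 1 -> legal
(0,3): flips 1 -> legal
(1,1): no bracket -> illegal
(1,3): flips 2 -> legal
(1,4): flips 1 -> legal
(2,4): flips 2 -> legal
(2,5): flips 1 -> legal
(3,0): no bracket -> illegal
(3,5): flips 2 -> legal
(4,1): no bracket -> illegal
(4,4): flips 1 -> legal
(4,5): no bracket -> illegal
(5,0): no bracket -> illegal
(5,1): no bracket -> illegal
B mobility = 8
-- W to move --
(1,0): no bracket -> illegal
(1,1): flips 1 -> legal
(1,3): flips 2 -> legal
(3,0): flips 3 -> legal
(4,1): flips 1 -> legal
(4,4): no bracket -> illegal
(5,1): flips 1 -> legal
(5,3): flips 1 -> legal
(5,4): no bracket -> illegal
W mobility = 6

Answer: B=8 W=6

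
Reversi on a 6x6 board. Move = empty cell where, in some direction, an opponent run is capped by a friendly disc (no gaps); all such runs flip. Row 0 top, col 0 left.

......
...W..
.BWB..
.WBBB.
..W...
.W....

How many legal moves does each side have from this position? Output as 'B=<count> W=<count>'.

Answer: B=6 W=6

Derivation:
-- B to move --
(0,2): no bracket -> illegal
(0,3): flips 1 -> legal
(0,4): no bracket -> illegal
(1,1): flips 1 -> legal
(1,2): flips 1 -> legal
(1,4): no bracket -> illegal
(2,0): no bracket -> illegal
(2,4): no bracket -> illegal
(3,0): flips 1 -> legal
(4,0): no bracket -> illegal
(4,1): flips 1 -> legal
(4,3): no bracket -> illegal
(5,0): no bracket -> illegal
(5,2): flips 1 -> legal
(5,3): no bracket -> illegal
B mobility = 6
-- W to move --
(1,0): no bracket -> illegal
(1,1): flips 1 -> legal
(1,2): no bracket -> illegal
(1,4): no bracket -> illegal
(2,0): flips 1 -> legal
(2,4): flips 2 -> legal
(2,5): no bracket -> illegal
(3,0): no bracket -> illegal
(3,5): flips 3 -> legal
(4,1): no bracket -> illegal
(4,3): flips 2 -> legal
(4,4): flips 1 -> legal
(4,5): no bracket -> illegal
W mobility = 6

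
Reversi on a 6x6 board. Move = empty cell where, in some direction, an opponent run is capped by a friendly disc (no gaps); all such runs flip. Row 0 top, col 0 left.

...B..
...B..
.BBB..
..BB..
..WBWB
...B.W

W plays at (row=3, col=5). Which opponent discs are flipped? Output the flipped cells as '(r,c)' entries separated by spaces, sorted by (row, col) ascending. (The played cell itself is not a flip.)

Dir NW: first cell '.' (not opp) -> no flip
Dir N: first cell '.' (not opp) -> no flip
Dir NE: edge -> no flip
Dir W: first cell '.' (not opp) -> no flip
Dir E: edge -> no flip
Dir SW: first cell 'W' (not opp) -> no flip
Dir S: opp run (4,5) capped by W -> flip
Dir SE: edge -> no flip

Answer: (4,5)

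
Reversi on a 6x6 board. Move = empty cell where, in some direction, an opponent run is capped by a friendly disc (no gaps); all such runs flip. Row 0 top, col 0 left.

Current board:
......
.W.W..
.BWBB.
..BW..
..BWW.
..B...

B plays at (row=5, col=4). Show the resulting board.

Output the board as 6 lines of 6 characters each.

Answer: ......
.W.W..
.BWBB.
..BW..
..BBW.
..B.B.

Derivation:
Place B at (5,4); scan 8 dirs for brackets.
Dir NW: opp run (4,3) capped by B -> flip
Dir N: opp run (4,4), next='.' -> no flip
Dir NE: first cell '.' (not opp) -> no flip
Dir W: first cell '.' (not opp) -> no flip
Dir E: first cell '.' (not opp) -> no flip
Dir SW: edge -> no flip
Dir S: edge -> no flip
Dir SE: edge -> no flip
All flips: (4,3)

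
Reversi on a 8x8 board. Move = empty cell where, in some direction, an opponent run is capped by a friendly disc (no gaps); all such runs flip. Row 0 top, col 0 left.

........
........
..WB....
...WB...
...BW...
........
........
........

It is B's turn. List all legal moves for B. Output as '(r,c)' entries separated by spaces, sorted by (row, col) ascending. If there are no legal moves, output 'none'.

(1,1): no bracket -> illegal
(1,2): no bracket -> illegal
(1,3): no bracket -> illegal
(2,1): flips 1 -> legal
(2,4): no bracket -> illegal
(3,1): no bracket -> illegal
(3,2): flips 1 -> legal
(3,5): no bracket -> illegal
(4,2): no bracket -> illegal
(4,5): flips 1 -> legal
(5,3): no bracket -> illegal
(5,4): flips 1 -> legal
(5,5): no bracket -> illegal

Answer: (2,1) (3,2) (4,5) (5,4)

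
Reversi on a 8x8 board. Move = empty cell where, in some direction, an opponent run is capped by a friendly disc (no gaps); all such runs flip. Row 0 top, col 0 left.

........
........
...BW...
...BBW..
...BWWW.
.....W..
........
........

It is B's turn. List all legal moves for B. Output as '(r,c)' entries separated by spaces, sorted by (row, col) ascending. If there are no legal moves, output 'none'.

Answer: (1,4) (1,5) (2,5) (3,6) (4,7) (5,4) (5,6) (6,6)

Derivation:
(1,3): no bracket -> illegal
(1,4): flips 1 -> legal
(1,5): flips 1 -> legal
(2,5): flips 1 -> legal
(2,6): no bracket -> illegal
(3,6): flips 1 -> legal
(3,7): no bracket -> illegal
(4,7): flips 3 -> legal
(5,3): no bracket -> illegal
(5,4): flips 1 -> legal
(5,6): flips 1 -> legal
(5,7): no bracket -> illegal
(6,4): no bracket -> illegal
(6,5): no bracket -> illegal
(6,6): flips 2 -> legal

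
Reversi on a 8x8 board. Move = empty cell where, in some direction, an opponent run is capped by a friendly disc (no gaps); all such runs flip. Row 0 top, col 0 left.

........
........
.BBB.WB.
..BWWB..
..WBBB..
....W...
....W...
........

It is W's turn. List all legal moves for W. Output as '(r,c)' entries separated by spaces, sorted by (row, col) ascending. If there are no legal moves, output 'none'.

(1,0): flips 3 -> legal
(1,1): flips 1 -> legal
(1,2): flips 3 -> legal
(1,3): flips 1 -> legal
(1,4): no bracket -> illegal
(1,5): no bracket -> illegal
(1,6): no bracket -> illegal
(1,7): no bracket -> illegal
(2,0): no bracket -> illegal
(2,4): no bracket -> illegal
(2,7): flips 1 -> legal
(3,0): no bracket -> illegal
(3,1): flips 1 -> legal
(3,6): flips 2 -> legal
(3,7): no bracket -> illegal
(4,1): no bracket -> illegal
(4,6): flips 3 -> legal
(5,2): flips 1 -> legal
(5,3): flips 1 -> legal
(5,5): flips 3 -> legal
(5,6): flips 1 -> legal

Answer: (1,0) (1,1) (1,2) (1,3) (2,7) (3,1) (3,6) (4,6) (5,2) (5,3) (5,5) (5,6)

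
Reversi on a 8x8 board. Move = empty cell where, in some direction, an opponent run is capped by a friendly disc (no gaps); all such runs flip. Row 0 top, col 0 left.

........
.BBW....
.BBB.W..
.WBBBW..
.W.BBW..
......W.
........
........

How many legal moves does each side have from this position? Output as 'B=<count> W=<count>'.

-- B to move --
(0,2): no bracket -> illegal
(0,3): flips 1 -> legal
(0,4): flips 1 -> legal
(1,4): flips 1 -> legal
(1,5): no bracket -> illegal
(1,6): flips 1 -> legal
(2,0): no bracket -> illegal
(2,4): no bracket -> illegal
(2,6): flips 1 -> legal
(3,0): flips 1 -> legal
(3,6): flips 1 -> legal
(4,0): flips 1 -> legal
(4,2): no bracket -> illegal
(4,6): flips 1 -> legal
(4,7): no bracket -> illegal
(5,0): flips 1 -> legal
(5,1): flips 2 -> legal
(5,2): no bracket -> illegal
(5,4): no bracket -> illegal
(5,5): no bracket -> illegal
(5,7): no bracket -> illegal
(6,5): no bracket -> illegal
(6,6): no bracket -> illegal
(6,7): flips 2 -> legal
B mobility = 12
-- W to move --
(0,0): no bracket -> illegal
(0,1): flips 5 -> legal
(0,2): no bracket -> illegal
(0,3): no bracket -> illegal
(1,0): flips 2 -> legal
(1,4): flips 2 -> legal
(2,0): no bracket -> illegal
(2,4): no bracket -> illegal
(3,0): no bracket -> illegal
(4,2): flips 2 -> legal
(5,2): flips 2 -> legal
(5,3): flips 4 -> legal
(5,4): no bracket -> illegal
(5,5): no bracket -> illegal
W mobility = 6

Answer: B=12 W=6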